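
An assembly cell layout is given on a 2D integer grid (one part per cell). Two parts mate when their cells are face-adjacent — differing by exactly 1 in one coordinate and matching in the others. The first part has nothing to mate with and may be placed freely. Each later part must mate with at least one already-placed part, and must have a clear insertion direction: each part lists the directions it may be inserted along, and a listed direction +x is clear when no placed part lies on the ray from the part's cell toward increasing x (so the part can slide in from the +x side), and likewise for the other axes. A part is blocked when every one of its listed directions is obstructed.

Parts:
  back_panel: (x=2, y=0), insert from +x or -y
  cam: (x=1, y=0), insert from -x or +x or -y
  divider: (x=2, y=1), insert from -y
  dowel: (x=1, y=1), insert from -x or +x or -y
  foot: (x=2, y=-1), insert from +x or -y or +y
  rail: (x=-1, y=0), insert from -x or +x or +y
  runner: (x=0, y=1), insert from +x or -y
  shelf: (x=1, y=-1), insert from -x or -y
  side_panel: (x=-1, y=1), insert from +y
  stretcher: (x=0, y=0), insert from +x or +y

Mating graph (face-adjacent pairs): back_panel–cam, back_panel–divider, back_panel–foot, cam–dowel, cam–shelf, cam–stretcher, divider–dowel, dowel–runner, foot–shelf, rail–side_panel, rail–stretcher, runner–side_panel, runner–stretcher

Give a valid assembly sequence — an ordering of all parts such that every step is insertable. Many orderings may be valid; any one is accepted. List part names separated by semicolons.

stretcher; cam; runner; side_panel; shelf; dowel; divider; back_panel; foot; rail

1. stretcher@(0, 0) [+x clear] — {stretcher}
2. cam@(1, 0) [+x clear] — {cam, stretcher}
3. runner@(0, 1) [+x clear] — {cam, runner, stretcher}
4. side_panel@(-1, 1) [+y clear] — {cam, runner, side_panel, stretcher}
5. shelf@(1, -1) [-x clear] — {cam, runner, shelf, side_panel, stretcher}
6. dowel@(1, 1) [+x clear] — {cam, dowel, runner, shelf, side_panel, stretcher}
7. divider@(2, 1) [-y clear] — {cam, divider, dowel, runner, shelf, side_panel, stretcher}
8. back_panel@(2, 0) [+x clear] — {back_panel, cam, divider, dowel, runner, shelf, side_panel, stretcher}
9. foot@(2, -1) [+x clear] — {back_panel, cam, divider, dowel, foot, runner, shelf, side_panel, stretcher}
10. rail@(-1, 0) [-x clear] — {back_panel, cam, divider, dowel, foot, rail, runner, shelf, side_panel, stretcher}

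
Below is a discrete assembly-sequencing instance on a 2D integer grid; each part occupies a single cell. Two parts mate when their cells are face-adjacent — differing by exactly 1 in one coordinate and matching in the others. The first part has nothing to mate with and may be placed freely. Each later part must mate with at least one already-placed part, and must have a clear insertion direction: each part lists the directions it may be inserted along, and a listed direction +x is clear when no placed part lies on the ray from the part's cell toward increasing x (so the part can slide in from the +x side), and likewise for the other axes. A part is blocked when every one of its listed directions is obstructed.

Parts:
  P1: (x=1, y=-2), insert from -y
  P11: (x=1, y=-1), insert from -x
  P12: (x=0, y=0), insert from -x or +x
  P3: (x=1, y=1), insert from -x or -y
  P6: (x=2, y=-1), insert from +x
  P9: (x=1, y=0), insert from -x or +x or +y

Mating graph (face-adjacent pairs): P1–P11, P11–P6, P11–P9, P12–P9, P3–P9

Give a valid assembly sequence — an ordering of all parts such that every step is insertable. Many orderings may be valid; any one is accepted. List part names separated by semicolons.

P6; P11; P9; P3; P1; P12

1. P6@(2, -1) [+x clear] — {P6}
2. P11@(1, -1) [-x clear] — {P11, P6}
3. P9@(1, 0) [-x clear] — {P11, P6, P9}
4. P3@(1, 1) [-x clear] — {P11, P3, P6, P9}
5. P1@(1, -2) [-y clear] — {P1, P11, P3, P6, P9}
6. P12@(0, 0) [-x clear] — {P1, P11, P12, P3, P6, P9}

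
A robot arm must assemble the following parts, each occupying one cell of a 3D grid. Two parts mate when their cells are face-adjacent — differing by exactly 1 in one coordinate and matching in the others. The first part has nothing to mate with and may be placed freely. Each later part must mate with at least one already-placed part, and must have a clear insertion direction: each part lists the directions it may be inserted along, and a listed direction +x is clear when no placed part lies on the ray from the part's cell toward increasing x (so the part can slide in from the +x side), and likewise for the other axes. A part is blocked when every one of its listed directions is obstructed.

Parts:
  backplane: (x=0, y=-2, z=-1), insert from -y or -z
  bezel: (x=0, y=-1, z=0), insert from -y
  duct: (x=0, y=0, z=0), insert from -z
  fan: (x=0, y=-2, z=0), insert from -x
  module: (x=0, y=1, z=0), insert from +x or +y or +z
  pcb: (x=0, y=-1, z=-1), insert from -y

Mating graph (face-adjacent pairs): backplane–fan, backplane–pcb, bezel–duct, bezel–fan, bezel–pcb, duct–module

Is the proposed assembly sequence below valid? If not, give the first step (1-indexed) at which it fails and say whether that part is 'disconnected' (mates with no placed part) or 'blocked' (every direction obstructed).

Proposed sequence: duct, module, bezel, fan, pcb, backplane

1. duct@(0, 0, 0) [-z clear] — {duct}
2. module@(0, 1, 0) [+x clear] — {duct, module}
3. bezel@(0, -1, 0) [-y clear] — {bezel, duct, module}
4. fan@(0, -2, 0) [-x clear] — {bezel, duct, fan, module}
5. pcb@(0, -1, -1) [-y clear] — {bezel, duct, fan, module, pcb}
6. backplane@(0, -2, -1) [-y clear] — {backplane, bezel, duct, fan, module, pcb}

Valid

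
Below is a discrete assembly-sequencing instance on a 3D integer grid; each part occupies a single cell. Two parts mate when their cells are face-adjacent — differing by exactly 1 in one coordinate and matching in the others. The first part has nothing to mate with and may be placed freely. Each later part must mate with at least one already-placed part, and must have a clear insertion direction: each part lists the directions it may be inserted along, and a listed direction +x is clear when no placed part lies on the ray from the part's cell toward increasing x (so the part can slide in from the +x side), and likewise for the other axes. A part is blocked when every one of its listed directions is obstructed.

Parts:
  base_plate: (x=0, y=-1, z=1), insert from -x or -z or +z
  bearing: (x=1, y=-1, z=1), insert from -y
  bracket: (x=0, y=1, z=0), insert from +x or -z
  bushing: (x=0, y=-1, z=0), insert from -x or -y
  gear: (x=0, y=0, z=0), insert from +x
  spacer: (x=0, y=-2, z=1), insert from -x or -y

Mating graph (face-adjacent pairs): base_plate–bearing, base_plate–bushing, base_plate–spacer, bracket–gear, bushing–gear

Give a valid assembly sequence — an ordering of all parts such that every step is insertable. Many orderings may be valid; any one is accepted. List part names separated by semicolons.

base_plate; bearing; spacer; bushing; gear; bracket

1. base_plate@(0, -1, 1) [-x clear] — {base_plate}
2. bearing@(1, -1, 1) [-y clear] — {base_plate, bearing}
3. spacer@(0, -2, 1) [-x clear] — {base_plate, bearing, spacer}
4. bushing@(0, -1, 0) [-x clear] — {base_plate, bearing, bushing, spacer}
5. gear@(0, 0, 0) [+x clear] — {base_plate, bearing, bushing, gear, spacer}
6. bracket@(0, 1, 0) [+x clear] — {base_plate, bearing, bracket, bushing, gear, spacer}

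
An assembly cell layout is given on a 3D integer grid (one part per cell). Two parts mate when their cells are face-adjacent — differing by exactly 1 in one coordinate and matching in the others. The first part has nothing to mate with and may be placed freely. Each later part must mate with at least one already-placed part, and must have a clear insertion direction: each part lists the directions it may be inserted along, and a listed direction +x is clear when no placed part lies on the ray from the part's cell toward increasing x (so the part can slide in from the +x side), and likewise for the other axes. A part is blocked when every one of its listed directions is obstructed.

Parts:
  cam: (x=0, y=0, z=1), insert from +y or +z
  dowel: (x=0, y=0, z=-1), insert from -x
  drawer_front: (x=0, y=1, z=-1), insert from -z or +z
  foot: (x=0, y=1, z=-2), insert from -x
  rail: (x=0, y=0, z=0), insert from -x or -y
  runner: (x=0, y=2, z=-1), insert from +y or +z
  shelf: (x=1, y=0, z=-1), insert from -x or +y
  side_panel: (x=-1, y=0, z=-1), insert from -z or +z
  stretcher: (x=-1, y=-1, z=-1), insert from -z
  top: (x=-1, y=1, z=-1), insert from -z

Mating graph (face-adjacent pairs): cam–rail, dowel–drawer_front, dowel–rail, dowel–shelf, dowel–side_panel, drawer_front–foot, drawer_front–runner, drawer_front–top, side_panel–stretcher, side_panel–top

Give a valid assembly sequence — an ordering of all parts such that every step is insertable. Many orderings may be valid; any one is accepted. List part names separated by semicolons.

shelf; dowel; rail; drawer_front; top; runner; side_panel; stretcher; cam; foot

1. shelf@(1, 0, -1) [-x clear] — {shelf}
2. dowel@(0, 0, -1) [-x clear] — {dowel, shelf}
3. rail@(0, 0, 0) [-x clear] — {dowel, rail, shelf}
4. drawer_front@(0, 1, -1) [-z clear] — {dowel, drawer_front, rail, shelf}
5. top@(-1, 1, -1) [-z clear] — {dowel, drawer_front, rail, shelf, top}
6. runner@(0, 2, -1) [+y clear] — {dowel, drawer_front, rail, runner, shelf, top}
7. side_panel@(-1, 0, -1) [-z clear] — {dowel, drawer_front, rail, runner, shelf, side_panel, top}
8. stretcher@(-1, -1, -1) [-z clear] — {dowel, drawer_front, rail, runner, shelf, side_panel, stretcher, top}
9. cam@(0, 0, 1) [+y clear] — {cam, dowel, drawer_front, rail, runner, shelf, side_panel, stretcher, top}
10. foot@(0, 1, -2) [-x clear] — {cam, dowel, drawer_front, foot, rail, runner, shelf, side_panel, stretcher, top}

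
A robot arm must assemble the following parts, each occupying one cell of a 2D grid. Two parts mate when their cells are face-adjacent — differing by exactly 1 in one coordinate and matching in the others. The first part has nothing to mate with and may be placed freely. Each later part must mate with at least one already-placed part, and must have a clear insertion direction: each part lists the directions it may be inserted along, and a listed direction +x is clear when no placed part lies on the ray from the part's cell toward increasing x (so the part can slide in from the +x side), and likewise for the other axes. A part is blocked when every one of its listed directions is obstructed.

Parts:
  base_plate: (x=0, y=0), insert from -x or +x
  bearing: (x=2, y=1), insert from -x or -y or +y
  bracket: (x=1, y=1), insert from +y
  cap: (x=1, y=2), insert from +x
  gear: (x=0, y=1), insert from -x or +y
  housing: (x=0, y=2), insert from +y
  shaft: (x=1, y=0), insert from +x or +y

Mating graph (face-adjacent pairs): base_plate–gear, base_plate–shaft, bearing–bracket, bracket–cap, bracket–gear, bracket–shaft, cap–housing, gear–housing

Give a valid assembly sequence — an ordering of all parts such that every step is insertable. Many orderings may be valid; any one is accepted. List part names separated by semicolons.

shaft; base_plate; bracket; cap; housing; bearing; gear

1. shaft@(1, 0) [+x clear] — {shaft}
2. base_plate@(0, 0) [-x clear] — {base_plate, shaft}
3. bracket@(1, 1) [+y clear] — {base_plate, bracket, shaft}
4. cap@(1, 2) [+x clear] — {base_plate, bracket, cap, shaft}
5. housing@(0, 2) [+y clear] — {base_plate, bracket, cap, housing, shaft}
6. bearing@(2, 1) [-y clear] — {base_plate, bearing, bracket, cap, housing, shaft}
7. gear@(0, 1) [-x clear] — {base_plate, bearing, bracket, cap, gear, housing, shaft}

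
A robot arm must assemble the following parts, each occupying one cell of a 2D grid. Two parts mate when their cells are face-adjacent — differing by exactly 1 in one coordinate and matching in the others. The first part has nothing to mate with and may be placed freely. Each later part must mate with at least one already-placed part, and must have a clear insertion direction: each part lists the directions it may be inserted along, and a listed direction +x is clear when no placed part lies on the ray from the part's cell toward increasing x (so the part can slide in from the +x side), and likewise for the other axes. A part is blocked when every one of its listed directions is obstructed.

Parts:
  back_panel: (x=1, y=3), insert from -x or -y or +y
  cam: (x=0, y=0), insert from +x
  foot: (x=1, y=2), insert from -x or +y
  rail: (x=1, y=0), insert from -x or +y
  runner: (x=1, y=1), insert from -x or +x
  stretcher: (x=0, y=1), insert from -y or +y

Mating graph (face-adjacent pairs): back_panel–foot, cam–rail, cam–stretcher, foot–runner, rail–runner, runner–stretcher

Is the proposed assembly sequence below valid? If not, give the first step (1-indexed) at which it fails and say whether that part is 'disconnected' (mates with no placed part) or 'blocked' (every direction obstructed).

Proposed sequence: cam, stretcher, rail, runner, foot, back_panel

1. cam@(0, 0) [+x clear] — {cam}
2. stretcher@(0, 1) [+y clear] — {cam, stretcher}
3. rail@(1, 0) [+y clear] — {cam, rail, stretcher}
4. runner@(1, 1) [+x clear] — {cam, rail, runner, stretcher}
5. foot@(1, 2) [-x clear] — {cam, foot, rail, runner, stretcher}
6. back_panel@(1, 3) [-x clear] — {back_panel, cam, foot, rail, runner, stretcher}

Valid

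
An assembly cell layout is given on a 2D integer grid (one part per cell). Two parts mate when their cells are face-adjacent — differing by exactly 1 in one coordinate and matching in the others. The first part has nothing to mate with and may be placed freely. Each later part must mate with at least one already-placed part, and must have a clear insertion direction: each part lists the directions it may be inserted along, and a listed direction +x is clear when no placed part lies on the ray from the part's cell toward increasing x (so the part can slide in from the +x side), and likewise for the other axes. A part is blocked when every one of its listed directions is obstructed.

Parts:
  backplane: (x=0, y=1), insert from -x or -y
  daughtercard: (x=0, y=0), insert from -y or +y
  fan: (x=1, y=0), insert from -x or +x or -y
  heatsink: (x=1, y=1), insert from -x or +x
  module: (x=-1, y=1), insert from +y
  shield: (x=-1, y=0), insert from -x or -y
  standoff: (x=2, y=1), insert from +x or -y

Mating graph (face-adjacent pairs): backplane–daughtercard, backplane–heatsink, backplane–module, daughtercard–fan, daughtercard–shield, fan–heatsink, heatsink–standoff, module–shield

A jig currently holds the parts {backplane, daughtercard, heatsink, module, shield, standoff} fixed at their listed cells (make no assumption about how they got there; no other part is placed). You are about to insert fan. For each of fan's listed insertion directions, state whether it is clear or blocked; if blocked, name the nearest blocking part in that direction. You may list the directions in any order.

-x: nearest on ray is daughtercard@(0, 0) ⇒ blocked
+x: ray from fan(1, 0) has no placed part ⇒ clear
-y: ray from fan(1, 0) has no placed part ⇒ clear

+x: clear; -x: blocked by daughtercard; -y: clear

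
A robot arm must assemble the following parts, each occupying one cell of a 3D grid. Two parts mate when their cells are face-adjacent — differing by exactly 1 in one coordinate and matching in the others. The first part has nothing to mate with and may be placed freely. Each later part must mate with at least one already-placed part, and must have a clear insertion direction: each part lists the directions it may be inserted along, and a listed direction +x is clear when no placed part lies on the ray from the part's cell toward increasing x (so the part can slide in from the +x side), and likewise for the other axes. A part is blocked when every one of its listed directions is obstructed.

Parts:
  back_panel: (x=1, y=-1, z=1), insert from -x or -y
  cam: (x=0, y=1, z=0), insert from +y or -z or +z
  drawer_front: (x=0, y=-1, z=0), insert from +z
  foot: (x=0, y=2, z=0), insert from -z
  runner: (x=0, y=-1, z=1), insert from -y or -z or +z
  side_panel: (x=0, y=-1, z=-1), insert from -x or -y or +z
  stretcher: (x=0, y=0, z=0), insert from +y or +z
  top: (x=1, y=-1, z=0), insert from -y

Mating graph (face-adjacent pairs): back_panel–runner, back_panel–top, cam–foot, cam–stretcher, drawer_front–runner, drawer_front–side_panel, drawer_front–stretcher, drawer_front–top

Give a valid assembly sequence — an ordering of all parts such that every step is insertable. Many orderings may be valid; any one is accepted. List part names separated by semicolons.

1. drawer_front@(0, -1, 0) [+z clear] — {drawer_front}
2. runner@(0, -1, 1) [-y clear] — {drawer_front, runner}
3. back_panel@(1, -1, 1) [-y clear] — {back_panel, drawer_front, runner}
4. stretcher@(0, 0, 0) [+y clear] — {back_panel, drawer_front, runner, stretcher}
5. side_panel@(0, -1, -1) [-x clear] — {back_panel, drawer_front, runner, side_panel, stretcher}
6. top@(1, -1, 0) [-y clear] — {back_panel, drawer_front, runner, side_panel, stretcher, top}
7. cam@(0, 1, 0) [+y clear] — {back_panel, cam, drawer_front, runner, side_panel, stretcher, top}
8. foot@(0, 2, 0) [-z clear] — {back_panel, cam, drawer_front, foot, runner, side_panel, stretcher, top}

drawer_front; runner; back_panel; stretcher; side_panel; top; cam; foot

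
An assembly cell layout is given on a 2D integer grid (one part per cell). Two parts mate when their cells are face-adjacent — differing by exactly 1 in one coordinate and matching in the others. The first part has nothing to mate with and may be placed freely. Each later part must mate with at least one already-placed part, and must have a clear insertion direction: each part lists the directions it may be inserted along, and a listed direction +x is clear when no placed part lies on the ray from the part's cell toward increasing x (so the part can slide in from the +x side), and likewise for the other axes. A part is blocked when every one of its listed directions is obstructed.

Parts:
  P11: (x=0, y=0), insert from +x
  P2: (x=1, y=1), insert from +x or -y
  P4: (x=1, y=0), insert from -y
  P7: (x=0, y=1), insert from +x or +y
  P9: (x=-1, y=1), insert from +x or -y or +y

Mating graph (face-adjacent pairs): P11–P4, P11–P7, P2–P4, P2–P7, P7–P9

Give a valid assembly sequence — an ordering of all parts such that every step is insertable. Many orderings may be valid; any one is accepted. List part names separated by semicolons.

1. P7@(0, 1) [+x clear] — {P7}
2. P9@(-1, 1) [-y clear] — {P7, P9}
3. P2@(1, 1) [+x clear] — {P2, P7, P9}
4. P11@(0, 0) [+x clear] — {P11, P2, P7, P9}
5. P4@(1, 0) [-y clear] — {P11, P2, P4, P7, P9}

P7; P9; P2; P11; P4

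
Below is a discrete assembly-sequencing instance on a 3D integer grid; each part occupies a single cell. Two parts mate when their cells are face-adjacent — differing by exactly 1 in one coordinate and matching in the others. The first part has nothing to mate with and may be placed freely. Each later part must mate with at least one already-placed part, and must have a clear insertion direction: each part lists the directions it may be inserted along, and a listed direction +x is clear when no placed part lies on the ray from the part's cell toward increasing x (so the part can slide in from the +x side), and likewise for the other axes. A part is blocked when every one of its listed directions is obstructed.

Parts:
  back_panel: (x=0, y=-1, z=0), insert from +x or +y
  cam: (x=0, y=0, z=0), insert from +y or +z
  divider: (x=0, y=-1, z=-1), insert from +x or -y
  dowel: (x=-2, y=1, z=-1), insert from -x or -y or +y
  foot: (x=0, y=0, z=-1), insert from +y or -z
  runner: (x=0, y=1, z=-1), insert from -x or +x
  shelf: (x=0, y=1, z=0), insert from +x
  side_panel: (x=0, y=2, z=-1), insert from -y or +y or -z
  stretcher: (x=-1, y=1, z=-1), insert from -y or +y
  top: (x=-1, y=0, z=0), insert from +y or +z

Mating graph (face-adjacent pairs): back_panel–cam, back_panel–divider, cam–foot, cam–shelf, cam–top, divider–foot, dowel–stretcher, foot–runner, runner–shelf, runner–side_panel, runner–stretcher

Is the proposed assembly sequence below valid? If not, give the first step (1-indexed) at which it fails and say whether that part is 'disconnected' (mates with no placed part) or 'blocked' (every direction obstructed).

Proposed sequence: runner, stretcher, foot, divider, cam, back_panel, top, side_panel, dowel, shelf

Valid

1. runner@(0, 1, -1) [-x clear] — {runner}
2. stretcher@(-1, 1, -1) [-y clear] — {runner, stretcher}
3. foot@(0, 0, -1) [-z clear] — {foot, runner, stretcher}
4. divider@(0, -1, -1) [+x clear] — {divider, foot, runner, stretcher}
5. cam@(0, 0, 0) [+y clear] — {cam, divider, foot, runner, stretcher}
6. back_panel@(0, -1, 0) [+x clear] — {back_panel, cam, divider, foot, runner, stretcher}
7. top@(-1, 0, 0) [+y clear] — {back_panel, cam, divider, foot, runner, stretcher, top}
8. side_panel@(0, 2, -1) [+y clear] — {back_panel, cam, divider, foot, runner, side_panel, stretcher, top}
9. dowel@(-2, 1, -1) [-x clear] — {back_panel, cam, divider, dowel, foot, runner, side_panel, stretcher, top}
10. shelf@(0, 1, 0) [+x clear] — {back_panel, cam, divider, dowel, foot, runner, shelf, side_panel, stretcher, top}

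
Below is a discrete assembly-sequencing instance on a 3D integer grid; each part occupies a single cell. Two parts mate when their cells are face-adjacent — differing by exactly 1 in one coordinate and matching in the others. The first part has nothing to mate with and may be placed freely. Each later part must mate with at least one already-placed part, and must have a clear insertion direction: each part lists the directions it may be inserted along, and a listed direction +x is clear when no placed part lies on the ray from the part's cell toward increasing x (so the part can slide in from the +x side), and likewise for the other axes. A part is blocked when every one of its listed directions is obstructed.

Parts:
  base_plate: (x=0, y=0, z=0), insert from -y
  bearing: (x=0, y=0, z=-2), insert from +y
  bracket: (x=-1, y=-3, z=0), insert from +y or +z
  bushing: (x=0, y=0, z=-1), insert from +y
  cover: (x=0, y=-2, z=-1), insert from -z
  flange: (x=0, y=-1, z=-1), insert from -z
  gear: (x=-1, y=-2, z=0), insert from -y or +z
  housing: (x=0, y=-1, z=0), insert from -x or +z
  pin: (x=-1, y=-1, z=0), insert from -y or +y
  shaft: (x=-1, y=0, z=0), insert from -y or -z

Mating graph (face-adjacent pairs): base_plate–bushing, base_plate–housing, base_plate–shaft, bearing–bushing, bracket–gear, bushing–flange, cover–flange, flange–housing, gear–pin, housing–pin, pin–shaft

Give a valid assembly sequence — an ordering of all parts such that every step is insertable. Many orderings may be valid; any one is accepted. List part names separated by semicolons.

1. cover@(0, -2, -1) [-z clear] — {cover}
2. flange@(0, -1, -1) [-z clear] — {cover, flange}
3. bushing@(0, 0, -1) [+y clear] — {bushing, cover, flange}
4. bearing@(0, 0, -2) [+y clear] — {bearing, bushing, cover, flange}
5. base_plate@(0, 0, 0) [-y clear] — {base_plate, bearing, bushing, cover, flange}
6. shaft@(-1, 0, 0) [-y clear] — {base_plate, bearing, bushing, cover, flange, shaft}
7. pin@(-1, -1, 0) [-y clear] — {base_plate, bearing, bushing, cover, flange, pin, shaft}
8. gear@(-1, -2, 0) [-y clear] — {base_plate, bearing, bushing, cover, flange, gear, pin, shaft}
9. bracket@(-1, -3, 0) [+z clear] — {base_plate, bearing, bracket, bushing, cover, flange, gear, pin, shaft}
10. housing@(0, -1, 0) [+z clear] — {base_plate, bearing, bracket, bushing, cover, flange, gear, housing, pin, shaft}

cover; flange; bushing; bearing; base_plate; shaft; pin; gear; bracket; housing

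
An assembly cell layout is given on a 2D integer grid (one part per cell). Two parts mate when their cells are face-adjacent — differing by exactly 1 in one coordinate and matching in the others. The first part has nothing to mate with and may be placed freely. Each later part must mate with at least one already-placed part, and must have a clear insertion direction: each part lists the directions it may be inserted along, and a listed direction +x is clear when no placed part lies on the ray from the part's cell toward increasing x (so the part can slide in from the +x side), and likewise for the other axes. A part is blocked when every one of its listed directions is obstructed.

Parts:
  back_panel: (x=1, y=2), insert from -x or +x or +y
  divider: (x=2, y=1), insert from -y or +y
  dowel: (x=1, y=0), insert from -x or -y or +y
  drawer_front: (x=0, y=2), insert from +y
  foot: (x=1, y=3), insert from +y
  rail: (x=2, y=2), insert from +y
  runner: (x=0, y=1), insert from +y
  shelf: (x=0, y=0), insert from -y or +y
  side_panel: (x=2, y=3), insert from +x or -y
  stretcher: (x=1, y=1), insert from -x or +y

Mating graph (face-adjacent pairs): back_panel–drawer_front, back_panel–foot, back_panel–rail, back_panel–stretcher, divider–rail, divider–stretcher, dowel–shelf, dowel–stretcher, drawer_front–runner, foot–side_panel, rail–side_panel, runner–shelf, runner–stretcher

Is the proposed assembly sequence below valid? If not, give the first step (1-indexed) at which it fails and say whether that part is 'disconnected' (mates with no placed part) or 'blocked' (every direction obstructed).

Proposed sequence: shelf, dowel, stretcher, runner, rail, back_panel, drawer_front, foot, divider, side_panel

Invalid at step 5 (disconnected)

1. shelf@(0, 0) [-y clear] — {shelf}
2. dowel@(1, 0) [-y clear] — {dowel, shelf}
3. stretcher@(1, 1) [-x clear] — {dowel, shelf, stretcher}
4. runner@(0, 1) [+y clear] — {dowel, runner, shelf, stretcher}
5. rail@(2, 2) — no placed neighbour ⇒ disconnected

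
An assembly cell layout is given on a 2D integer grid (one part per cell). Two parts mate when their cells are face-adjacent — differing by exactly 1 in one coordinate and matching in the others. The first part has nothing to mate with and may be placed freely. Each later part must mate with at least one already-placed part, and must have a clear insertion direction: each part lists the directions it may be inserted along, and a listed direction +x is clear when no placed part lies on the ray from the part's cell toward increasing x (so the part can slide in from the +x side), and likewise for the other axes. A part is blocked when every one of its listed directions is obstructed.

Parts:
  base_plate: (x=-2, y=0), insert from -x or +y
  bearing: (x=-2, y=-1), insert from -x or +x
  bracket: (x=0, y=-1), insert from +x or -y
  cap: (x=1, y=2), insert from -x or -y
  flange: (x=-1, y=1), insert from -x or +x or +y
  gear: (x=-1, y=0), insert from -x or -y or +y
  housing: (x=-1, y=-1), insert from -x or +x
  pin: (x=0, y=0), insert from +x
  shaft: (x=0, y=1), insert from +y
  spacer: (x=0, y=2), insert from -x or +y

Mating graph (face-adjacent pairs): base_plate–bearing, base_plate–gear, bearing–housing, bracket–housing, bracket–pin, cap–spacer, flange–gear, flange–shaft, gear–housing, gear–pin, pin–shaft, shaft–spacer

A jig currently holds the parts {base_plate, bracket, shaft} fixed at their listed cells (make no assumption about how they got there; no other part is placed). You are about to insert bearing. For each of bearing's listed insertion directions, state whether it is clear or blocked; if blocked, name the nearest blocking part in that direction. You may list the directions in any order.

+x: blocked by bracket; -x: clear

-x: ray from bearing(-2, -1) has no placed part ⇒ clear
+x: nearest on ray is bracket@(0, -1) ⇒ blocked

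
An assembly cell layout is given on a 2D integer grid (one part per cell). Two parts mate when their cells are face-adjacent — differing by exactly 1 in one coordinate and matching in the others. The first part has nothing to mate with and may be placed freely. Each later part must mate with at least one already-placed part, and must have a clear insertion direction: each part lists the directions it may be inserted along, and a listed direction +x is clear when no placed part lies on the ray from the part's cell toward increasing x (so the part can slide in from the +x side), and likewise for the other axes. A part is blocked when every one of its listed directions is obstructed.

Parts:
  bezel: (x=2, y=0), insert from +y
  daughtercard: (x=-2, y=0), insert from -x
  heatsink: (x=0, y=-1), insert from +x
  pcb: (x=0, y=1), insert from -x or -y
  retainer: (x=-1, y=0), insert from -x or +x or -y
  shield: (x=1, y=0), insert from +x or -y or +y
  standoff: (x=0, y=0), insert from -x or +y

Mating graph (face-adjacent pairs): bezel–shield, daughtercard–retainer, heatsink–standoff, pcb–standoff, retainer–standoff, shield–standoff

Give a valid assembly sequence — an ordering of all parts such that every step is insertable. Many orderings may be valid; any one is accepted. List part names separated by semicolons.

1. heatsink@(0, -1) [+x clear] — {heatsink}
2. standoff@(0, 0) [-x clear] — {heatsink, standoff}
3. pcb@(0, 1) [-x clear] — {heatsink, pcb, standoff}
4. retainer@(-1, 0) [-x clear] — {heatsink, pcb, retainer, standoff}
5. daughtercard@(-2, 0) [-x clear] — {daughtercard, heatsink, pcb, retainer, standoff}
6. shield@(1, 0) [+x clear] — {daughtercard, heatsink, pcb, retainer, shield, standoff}
7. bezel@(2, 0) [+y clear] — {bezel, daughtercard, heatsink, pcb, retainer, shield, standoff}

heatsink; standoff; pcb; retainer; daughtercard; shield; bezel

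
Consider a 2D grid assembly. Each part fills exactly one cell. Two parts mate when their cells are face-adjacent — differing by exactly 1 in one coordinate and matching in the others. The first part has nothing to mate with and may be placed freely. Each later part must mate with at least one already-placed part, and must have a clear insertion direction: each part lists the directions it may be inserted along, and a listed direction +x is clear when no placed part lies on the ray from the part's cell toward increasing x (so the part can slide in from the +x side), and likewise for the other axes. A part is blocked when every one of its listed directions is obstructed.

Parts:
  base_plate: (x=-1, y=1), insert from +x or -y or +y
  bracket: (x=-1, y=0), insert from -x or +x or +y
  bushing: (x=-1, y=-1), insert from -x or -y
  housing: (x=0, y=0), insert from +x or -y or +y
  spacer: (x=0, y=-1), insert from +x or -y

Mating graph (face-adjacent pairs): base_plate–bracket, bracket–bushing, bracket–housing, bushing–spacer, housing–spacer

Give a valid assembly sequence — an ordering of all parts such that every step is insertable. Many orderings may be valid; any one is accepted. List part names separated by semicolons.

base_plate; bracket; bushing; spacer; housing

1. base_plate@(-1, 1) [+x clear] — {base_plate}
2. bracket@(-1, 0) [-x clear] — {base_plate, bracket}
3. bushing@(-1, -1) [-x clear] — {base_plate, bracket, bushing}
4. spacer@(0, -1) [+x clear] — {base_plate, bracket, bushing, spacer}
5. housing@(0, 0) [+x clear] — {base_plate, bracket, bushing, housing, spacer}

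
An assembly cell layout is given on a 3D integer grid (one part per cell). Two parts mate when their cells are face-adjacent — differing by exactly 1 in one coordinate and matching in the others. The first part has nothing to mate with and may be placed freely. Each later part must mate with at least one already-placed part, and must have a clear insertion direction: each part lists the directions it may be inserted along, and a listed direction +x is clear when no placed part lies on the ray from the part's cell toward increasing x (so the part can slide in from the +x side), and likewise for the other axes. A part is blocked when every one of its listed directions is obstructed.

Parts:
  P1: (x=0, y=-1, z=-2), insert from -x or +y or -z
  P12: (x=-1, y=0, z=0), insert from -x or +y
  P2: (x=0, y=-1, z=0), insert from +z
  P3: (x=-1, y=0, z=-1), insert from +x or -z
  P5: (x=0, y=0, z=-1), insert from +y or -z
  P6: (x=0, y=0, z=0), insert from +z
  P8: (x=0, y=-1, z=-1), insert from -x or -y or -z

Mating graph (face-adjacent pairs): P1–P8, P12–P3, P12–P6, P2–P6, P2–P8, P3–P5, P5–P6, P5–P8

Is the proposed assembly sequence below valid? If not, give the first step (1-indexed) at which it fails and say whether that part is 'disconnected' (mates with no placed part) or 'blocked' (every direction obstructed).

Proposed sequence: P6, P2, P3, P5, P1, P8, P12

1. P6@(0, 0, 0) [+z clear] — {P6}
2. P2@(0, -1, 0) [+z clear] — {P2, P6}
3. P3@(-1, 0, -1) — no placed neighbour ⇒ disconnected

Invalid at step 3 (disconnected)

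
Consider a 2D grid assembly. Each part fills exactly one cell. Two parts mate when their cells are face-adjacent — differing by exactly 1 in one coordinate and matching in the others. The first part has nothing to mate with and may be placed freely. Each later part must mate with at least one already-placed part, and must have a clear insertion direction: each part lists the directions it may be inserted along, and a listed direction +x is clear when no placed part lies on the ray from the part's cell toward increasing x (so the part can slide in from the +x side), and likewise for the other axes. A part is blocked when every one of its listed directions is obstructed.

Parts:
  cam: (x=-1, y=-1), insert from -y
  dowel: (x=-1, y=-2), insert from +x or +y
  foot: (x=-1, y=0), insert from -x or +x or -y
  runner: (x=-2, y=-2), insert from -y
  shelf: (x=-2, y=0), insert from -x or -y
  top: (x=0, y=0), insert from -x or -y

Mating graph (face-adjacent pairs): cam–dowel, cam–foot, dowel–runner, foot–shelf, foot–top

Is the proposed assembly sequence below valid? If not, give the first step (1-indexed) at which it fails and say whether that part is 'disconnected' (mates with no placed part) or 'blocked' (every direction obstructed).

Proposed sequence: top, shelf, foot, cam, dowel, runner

Invalid at step 2 (disconnected)

1. top@(0, 0) [-x clear] — {top}
2. shelf@(-2, 0) — no placed neighbour ⇒ disconnected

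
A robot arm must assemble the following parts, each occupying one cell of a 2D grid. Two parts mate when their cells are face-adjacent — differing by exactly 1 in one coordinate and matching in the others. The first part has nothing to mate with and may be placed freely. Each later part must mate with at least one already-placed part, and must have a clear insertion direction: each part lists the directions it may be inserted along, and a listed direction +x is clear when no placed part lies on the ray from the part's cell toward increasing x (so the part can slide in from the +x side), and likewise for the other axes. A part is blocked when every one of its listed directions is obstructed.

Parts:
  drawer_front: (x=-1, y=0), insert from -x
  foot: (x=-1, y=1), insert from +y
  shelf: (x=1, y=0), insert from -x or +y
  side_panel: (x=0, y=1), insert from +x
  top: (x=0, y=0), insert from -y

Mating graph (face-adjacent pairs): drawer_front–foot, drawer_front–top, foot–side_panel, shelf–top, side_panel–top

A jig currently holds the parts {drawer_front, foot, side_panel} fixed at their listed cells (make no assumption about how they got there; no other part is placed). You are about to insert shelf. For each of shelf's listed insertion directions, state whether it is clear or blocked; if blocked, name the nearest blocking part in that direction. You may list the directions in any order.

-x: nearest on ray is drawer_front@(-1, 0) ⇒ blocked
+y: ray from shelf(1, 0) has no placed part ⇒ clear

+y: clear; -x: blocked by drawer_front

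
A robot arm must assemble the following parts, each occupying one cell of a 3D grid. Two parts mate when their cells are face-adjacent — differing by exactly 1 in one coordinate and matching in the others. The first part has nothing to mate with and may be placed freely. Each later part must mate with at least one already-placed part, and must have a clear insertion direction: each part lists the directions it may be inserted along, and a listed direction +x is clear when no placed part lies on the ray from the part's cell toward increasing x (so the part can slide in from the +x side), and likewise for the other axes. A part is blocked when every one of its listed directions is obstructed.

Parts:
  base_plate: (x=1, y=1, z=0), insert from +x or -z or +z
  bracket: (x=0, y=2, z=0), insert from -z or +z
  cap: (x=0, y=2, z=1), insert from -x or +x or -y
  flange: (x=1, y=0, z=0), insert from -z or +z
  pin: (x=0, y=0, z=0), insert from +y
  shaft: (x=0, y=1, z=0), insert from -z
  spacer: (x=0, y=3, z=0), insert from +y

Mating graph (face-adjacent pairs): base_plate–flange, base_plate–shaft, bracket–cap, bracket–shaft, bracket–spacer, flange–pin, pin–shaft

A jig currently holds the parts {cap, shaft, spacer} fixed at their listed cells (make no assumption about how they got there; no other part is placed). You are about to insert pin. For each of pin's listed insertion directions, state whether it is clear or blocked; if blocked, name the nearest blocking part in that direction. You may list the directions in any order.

+y: nearest on ray is shaft@(0, 1, 0) ⇒ blocked

+y: blocked by shaft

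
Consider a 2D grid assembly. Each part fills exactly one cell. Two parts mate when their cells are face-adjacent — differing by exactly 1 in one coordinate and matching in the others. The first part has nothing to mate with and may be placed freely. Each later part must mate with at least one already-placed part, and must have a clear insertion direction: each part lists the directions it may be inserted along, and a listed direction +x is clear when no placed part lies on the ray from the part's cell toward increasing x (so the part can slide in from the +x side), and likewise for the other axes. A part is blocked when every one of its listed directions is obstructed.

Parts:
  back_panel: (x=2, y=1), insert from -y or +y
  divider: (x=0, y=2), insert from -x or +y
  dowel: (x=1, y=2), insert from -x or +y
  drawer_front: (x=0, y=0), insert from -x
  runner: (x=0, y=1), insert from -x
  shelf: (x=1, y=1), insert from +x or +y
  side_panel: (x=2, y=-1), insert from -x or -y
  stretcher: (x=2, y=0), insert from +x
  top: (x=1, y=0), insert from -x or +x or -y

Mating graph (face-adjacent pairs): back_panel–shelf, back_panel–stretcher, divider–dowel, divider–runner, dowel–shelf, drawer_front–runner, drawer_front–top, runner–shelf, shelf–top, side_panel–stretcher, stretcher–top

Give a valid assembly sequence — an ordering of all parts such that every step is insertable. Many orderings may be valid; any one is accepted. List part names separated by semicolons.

side_panel; stretcher; back_panel; shelf; dowel; runner; drawer_front; divider; top

1. side_panel@(2, -1) [-x clear] — {side_panel}
2. stretcher@(2, 0) [+x clear] — {side_panel, stretcher}
3. back_panel@(2, 1) [+y clear] — {back_panel, side_panel, stretcher}
4. shelf@(1, 1) [+y clear] — {back_panel, shelf, side_panel, stretcher}
5. dowel@(1, 2) [-x clear] — {back_panel, dowel, shelf, side_panel, stretcher}
6. runner@(0, 1) [-x clear] — {back_panel, dowel, runner, shelf, side_panel, stretcher}
7. drawer_front@(0, 0) [-x clear] — {back_panel, dowel, drawer_front, runner, shelf, side_panel, stretcher}
8. divider@(0, 2) [-x clear] — {back_panel, divider, dowel, drawer_front, runner, shelf, side_panel, stretcher}
9. top@(1, 0) [-y clear] — {back_panel, divider, dowel, drawer_front, runner, shelf, side_panel, stretcher, top}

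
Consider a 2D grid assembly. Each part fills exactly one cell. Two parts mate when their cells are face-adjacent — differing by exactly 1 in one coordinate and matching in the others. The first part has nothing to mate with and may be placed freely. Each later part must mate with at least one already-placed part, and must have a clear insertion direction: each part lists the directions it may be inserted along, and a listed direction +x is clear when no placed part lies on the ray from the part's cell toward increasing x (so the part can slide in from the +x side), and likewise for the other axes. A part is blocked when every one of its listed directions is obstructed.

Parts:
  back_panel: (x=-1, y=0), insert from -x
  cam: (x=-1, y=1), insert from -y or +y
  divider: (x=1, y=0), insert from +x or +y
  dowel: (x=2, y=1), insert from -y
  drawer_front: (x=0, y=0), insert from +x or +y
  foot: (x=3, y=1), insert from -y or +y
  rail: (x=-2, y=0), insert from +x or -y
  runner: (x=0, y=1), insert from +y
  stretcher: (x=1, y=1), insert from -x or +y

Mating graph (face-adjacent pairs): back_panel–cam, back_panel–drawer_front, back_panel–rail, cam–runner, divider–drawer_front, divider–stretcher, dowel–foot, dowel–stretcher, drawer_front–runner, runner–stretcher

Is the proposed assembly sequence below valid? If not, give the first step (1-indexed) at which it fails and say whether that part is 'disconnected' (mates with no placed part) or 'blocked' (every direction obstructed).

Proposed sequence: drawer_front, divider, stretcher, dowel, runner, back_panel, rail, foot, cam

Valid

1. drawer_front@(0, 0) [+x clear] — {drawer_front}
2. divider@(1, 0) [+x clear] — {divider, drawer_front}
3. stretcher@(1, 1) [-x clear] — {divider, drawer_front, stretcher}
4. dowel@(2, 1) [-y clear] — {divider, dowel, drawer_front, stretcher}
5. runner@(0, 1) [+y clear] — {divider, dowel, drawer_front, runner, stretcher}
6. back_panel@(-1, 0) [-x clear] — {back_panel, divider, dowel, drawer_front, runner, stretcher}
7. rail@(-2, 0) [-y clear] — {back_panel, divider, dowel, drawer_front, rail, runner, stretcher}
8. foot@(3, 1) [-y clear] — {back_panel, divider, dowel, drawer_front, foot, rail, runner, stretcher}
9. cam@(-1, 1) [+y clear] — {back_panel, cam, divider, dowel, drawer_front, foot, rail, runner, stretcher}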